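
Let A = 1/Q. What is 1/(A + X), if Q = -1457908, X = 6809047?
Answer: 1457908/9926964093675 ≈ 1.4686e-7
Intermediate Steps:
A = -1/1457908 (A = 1/(-1457908) = -1/1457908 ≈ -6.8591e-7)
1/(A + X) = 1/(-1/1457908 + 6809047) = 1/(9926964093675/1457908) = 1457908/9926964093675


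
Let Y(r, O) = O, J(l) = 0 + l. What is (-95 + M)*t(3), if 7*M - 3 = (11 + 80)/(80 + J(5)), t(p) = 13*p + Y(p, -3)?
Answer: -2022444/595 ≈ -3399.1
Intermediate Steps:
J(l) = l
t(p) = -3 + 13*p (t(p) = 13*p - 3 = -3 + 13*p)
M = 346/595 (M = 3/7 + ((11 + 80)/(80 + 5))/7 = 3/7 + (91/85)/7 = 3/7 + (91*(1/85))/7 = 3/7 + (⅐)*(91/85) = 3/7 + 13/85 = 346/595 ≈ 0.58151)
(-95 + M)*t(3) = (-95 + 346/595)*(-3 + 13*3) = -56179*(-3 + 39)/595 = -56179/595*36 = -2022444/595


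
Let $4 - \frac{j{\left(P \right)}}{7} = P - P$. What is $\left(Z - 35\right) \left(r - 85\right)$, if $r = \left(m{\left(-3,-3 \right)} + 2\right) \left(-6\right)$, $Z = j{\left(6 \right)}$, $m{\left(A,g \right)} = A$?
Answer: $553$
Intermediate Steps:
$j{\left(P \right)} = 28$ ($j{\left(P \right)} = 28 - 7 \left(P - P\right) = 28 - 0 = 28 + 0 = 28$)
$Z = 28$
$r = 6$ ($r = \left(-3 + 2\right) \left(-6\right) = \left(-1\right) \left(-6\right) = 6$)
$\left(Z - 35\right) \left(r - 85\right) = \left(28 - 35\right) \left(6 - 85\right) = \left(-7\right) \left(-79\right) = 553$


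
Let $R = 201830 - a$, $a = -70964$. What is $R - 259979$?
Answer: $12815$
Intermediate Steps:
$R = 272794$ ($R = 201830 - -70964 = 201830 + 70964 = 272794$)
$R - 259979 = 272794 - 259979 = 12815$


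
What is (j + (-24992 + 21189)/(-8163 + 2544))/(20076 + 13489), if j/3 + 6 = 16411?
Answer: 276542888/188601735 ≈ 1.4663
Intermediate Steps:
j = 49215 (j = -18 + 3*16411 = -18 + 49233 = 49215)
(j + (-24992 + 21189)/(-8163 + 2544))/(20076 + 13489) = (49215 + (-24992 + 21189)/(-8163 + 2544))/(20076 + 13489) = (49215 - 3803/(-5619))/33565 = (49215 - 3803*(-1/5619))*(1/33565) = (49215 + 3803/5619)*(1/33565) = (276542888/5619)*(1/33565) = 276542888/188601735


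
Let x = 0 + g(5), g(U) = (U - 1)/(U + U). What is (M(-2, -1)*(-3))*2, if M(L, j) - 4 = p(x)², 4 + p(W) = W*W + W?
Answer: -59376/625 ≈ -95.002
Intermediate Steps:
g(U) = (-1 + U)/(2*U) (g(U) = (-1 + U)/((2*U)) = (-1 + U)*(1/(2*U)) = (-1 + U)/(2*U))
x = ⅖ (x = 0 + (½)*(-1 + 5)/5 = 0 + (½)*(⅕)*4 = 0 + ⅖ = ⅖ ≈ 0.40000)
p(W) = -4 + W + W² (p(W) = -4 + (W*W + W) = -4 + (W² + W) = -4 + (W + W²) = -4 + W + W²)
M(L, j) = 9896/625 (M(L, j) = 4 + (-4 + ⅖ + (⅖)²)² = 4 + (-4 + ⅖ + 4/25)² = 4 + (-86/25)² = 4 + 7396/625 = 9896/625)
(M(-2, -1)*(-3))*2 = ((9896/625)*(-3))*2 = -29688/625*2 = -59376/625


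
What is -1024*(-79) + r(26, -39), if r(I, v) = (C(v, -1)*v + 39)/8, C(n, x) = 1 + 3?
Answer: 647051/8 ≈ 80881.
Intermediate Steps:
C(n, x) = 4
r(I, v) = 39/8 + v/2 (r(I, v) = (4*v + 39)/8 = (39 + 4*v)*(⅛) = 39/8 + v/2)
-1024*(-79) + r(26, -39) = -1024*(-79) + (39/8 + (½)*(-39)) = 80896 + (39/8 - 39/2) = 80896 - 117/8 = 647051/8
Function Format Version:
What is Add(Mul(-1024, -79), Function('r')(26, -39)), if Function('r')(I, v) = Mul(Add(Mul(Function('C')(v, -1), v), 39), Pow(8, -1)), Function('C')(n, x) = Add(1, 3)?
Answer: Rational(647051, 8) ≈ 80881.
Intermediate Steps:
Function('C')(n, x) = 4
Function('r')(I, v) = Add(Rational(39, 8), Mul(Rational(1, 2), v)) (Function('r')(I, v) = Mul(Add(Mul(4, v), 39), Pow(8, -1)) = Mul(Add(39, Mul(4, v)), Rational(1, 8)) = Add(Rational(39, 8), Mul(Rational(1, 2), v)))
Add(Mul(-1024, -79), Function('r')(26, -39)) = Add(Mul(-1024, -79), Add(Rational(39, 8), Mul(Rational(1, 2), -39))) = Add(80896, Add(Rational(39, 8), Rational(-39, 2))) = Add(80896, Rational(-117, 8)) = Rational(647051, 8)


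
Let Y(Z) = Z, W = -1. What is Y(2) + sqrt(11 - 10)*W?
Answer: 1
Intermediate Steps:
Y(2) + sqrt(11 - 10)*W = 2 + sqrt(11 - 10)*(-1) = 2 + sqrt(1)*(-1) = 2 + 1*(-1) = 2 - 1 = 1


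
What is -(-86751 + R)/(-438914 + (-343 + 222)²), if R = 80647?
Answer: -6104/424273 ≈ -0.014387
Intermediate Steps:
-(-86751 + R)/(-438914 + (-343 + 222)²) = -(-86751 + 80647)/(-438914 + (-343 + 222)²) = -(-6104)/(-438914 + (-121)²) = -(-6104)/(-438914 + 14641) = -(-6104)/(-424273) = -(-6104)*(-1)/424273 = -1*6104/424273 = -6104/424273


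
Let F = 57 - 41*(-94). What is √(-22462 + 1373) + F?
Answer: 3911 + I*√21089 ≈ 3911.0 + 145.22*I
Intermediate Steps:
F = 3911 (F = 57 + 3854 = 3911)
√(-22462 + 1373) + F = √(-22462 + 1373) + 3911 = √(-21089) + 3911 = I*√21089 + 3911 = 3911 + I*√21089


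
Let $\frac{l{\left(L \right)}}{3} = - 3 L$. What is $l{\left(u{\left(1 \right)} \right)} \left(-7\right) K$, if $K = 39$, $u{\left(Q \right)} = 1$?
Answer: $2457$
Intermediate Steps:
$l{\left(L \right)} = - 9 L$ ($l{\left(L \right)} = 3 \left(- 3 L\right) = - 9 L$)
$l{\left(u{\left(1 \right)} \right)} \left(-7\right) K = \left(-9\right) 1 \left(-7\right) 39 = \left(-9\right) \left(-7\right) 39 = 63 \cdot 39 = 2457$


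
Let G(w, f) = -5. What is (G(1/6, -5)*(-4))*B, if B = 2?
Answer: 40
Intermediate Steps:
(G(1/6, -5)*(-4))*B = -5*(-4)*2 = 20*2 = 40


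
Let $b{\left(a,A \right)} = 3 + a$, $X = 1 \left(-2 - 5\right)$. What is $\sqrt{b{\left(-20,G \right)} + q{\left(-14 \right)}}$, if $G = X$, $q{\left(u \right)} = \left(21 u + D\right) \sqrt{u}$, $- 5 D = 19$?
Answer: $\frac{\sqrt{-425 - 7445 i \sqrt{14}}}{5} \approx 23.424 - 23.784 i$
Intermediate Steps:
$D = - \frac{19}{5}$ ($D = \left(- \frac{1}{5}\right) 19 = - \frac{19}{5} \approx -3.8$)
$X = -7$ ($X = 1 \left(-7\right) = -7$)
$q{\left(u \right)} = \sqrt{u} \left(- \frac{19}{5} + 21 u\right)$ ($q{\left(u \right)} = \left(21 u - \frac{19}{5}\right) \sqrt{u} = \left(- \frac{19}{5} + 21 u\right) \sqrt{u} = \sqrt{u} \left(- \frac{19}{5} + 21 u\right)$)
$G = -7$
$\sqrt{b{\left(-20,G \right)} + q{\left(-14 \right)}} = \sqrt{\left(3 - 20\right) + \frac{\sqrt{-14} \left(-19 + 105 \left(-14\right)\right)}{5}} = \sqrt{-17 + \frac{i \sqrt{14} \left(-19 - 1470\right)}{5}} = \sqrt{-17 + \frac{1}{5} i \sqrt{14} \left(-1489\right)} = \sqrt{-17 - \frac{1489 i \sqrt{14}}{5}}$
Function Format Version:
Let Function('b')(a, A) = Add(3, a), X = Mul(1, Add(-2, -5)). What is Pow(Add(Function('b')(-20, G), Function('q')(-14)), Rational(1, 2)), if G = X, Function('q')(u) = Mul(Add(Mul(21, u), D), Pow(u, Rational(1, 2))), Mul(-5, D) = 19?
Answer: Mul(Rational(1, 5), Pow(Add(-425, Mul(-7445, I, Pow(14, Rational(1, 2)))), Rational(1, 2))) ≈ Add(23.424, Mul(-23.784, I))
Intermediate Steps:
D = Rational(-19, 5) (D = Mul(Rational(-1, 5), 19) = Rational(-19, 5) ≈ -3.8000)
X = -7 (X = Mul(1, -7) = -7)
Function('q')(u) = Mul(Pow(u, Rational(1, 2)), Add(Rational(-19, 5), Mul(21, u))) (Function('q')(u) = Mul(Add(Mul(21, u), Rational(-19, 5)), Pow(u, Rational(1, 2))) = Mul(Add(Rational(-19, 5), Mul(21, u)), Pow(u, Rational(1, 2))) = Mul(Pow(u, Rational(1, 2)), Add(Rational(-19, 5), Mul(21, u))))
G = -7
Pow(Add(Function('b')(-20, G), Function('q')(-14)), Rational(1, 2)) = Pow(Add(Add(3, -20), Mul(Rational(1, 5), Pow(-14, Rational(1, 2)), Add(-19, Mul(105, -14)))), Rational(1, 2)) = Pow(Add(-17, Mul(Rational(1, 5), Mul(I, Pow(14, Rational(1, 2))), Add(-19, -1470))), Rational(1, 2)) = Pow(Add(-17, Mul(Rational(1, 5), Mul(I, Pow(14, Rational(1, 2))), -1489)), Rational(1, 2)) = Pow(Add(-17, Mul(Rational(-1489, 5), I, Pow(14, Rational(1, 2)))), Rational(1, 2))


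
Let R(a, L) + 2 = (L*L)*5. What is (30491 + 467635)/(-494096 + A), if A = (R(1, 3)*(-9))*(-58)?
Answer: -249063/235825 ≈ -1.0561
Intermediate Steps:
R(a, L) = -2 + 5*L**2 (R(a, L) = -2 + (L*L)*5 = -2 + L**2*5 = -2 + 5*L**2)
A = 22446 (A = ((-2 + 5*3**2)*(-9))*(-58) = ((-2 + 5*9)*(-9))*(-58) = ((-2 + 45)*(-9))*(-58) = (43*(-9))*(-58) = -387*(-58) = 22446)
(30491 + 467635)/(-494096 + A) = (30491 + 467635)/(-494096 + 22446) = 498126/(-471650) = 498126*(-1/471650) = -249063/235825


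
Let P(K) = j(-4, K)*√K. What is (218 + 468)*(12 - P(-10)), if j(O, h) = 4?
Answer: 8232 - 2744*I*√10 ≈ 8232.0 - 8677.3*I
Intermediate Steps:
P(K) = 4*√K
(218 + 468)*(12 - P(-10)) = (218 + 468)*(12 - 4*√(-10)) = 686*(12 - 4*I*√10) = 8232 - 2744*I*√10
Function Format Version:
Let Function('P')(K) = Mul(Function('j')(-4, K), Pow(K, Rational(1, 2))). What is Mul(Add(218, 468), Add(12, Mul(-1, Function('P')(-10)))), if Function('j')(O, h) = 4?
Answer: Add(8232, Mul(-2744, I, Pow(10, Rational(1, 2)))) ≈ Add(8232.0, Mul(-8677.3, I))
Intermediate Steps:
Function('P')(K) = Mul(4, Pow(K, Rational(1, 2)))
Mul(Add(218, 468), Add(12, Mul(-1, Function('P')(-10)))) = Mul(Add(218, 468), Add(12, Mul(-1, Mul(4, Pow(-10, Rational(1, 2)))))) = Mul(686, Add(12, Mul(-1, Mul(4, Mul(I, Pow(10, Rational(1, 2))))))) = Mul(686, Add(12, Mul(-1, Mul(4, I, Pow(10, Rational(1, 2)))))) = Mul(686, Add(12, Mul(-4, I, Pow(10, Rational(1, 2))))) = Add(8232, Mul(-2744, I, Pow(10, Rational(1, 2))))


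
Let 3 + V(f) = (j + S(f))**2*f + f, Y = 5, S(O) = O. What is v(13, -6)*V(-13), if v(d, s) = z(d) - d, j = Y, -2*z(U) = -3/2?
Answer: 10388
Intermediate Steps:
z(U) = 3/4 (z(U) = -(-3)/(2*2) = -1/2*(-3/2) = 3/4)
j = 5
V(f) = -3 + f + f*(5 + f)**2 (V(f) = -3 + ((5 + f)**2*f + f) = -3 + (f*(5 + f)**2 + f) = -3 + (f + f*(5 + f)**2) = -3 + f + f*(5 + f)**2)
v(d, s) = 3/4 - d
v(13, -6)*V(-13) = (3/4 - 1*13)*(-3 - 13 - 13*(5 - 13)**2) = (3/4 - 13)*(-3 - 13 - 13*(-8)**2) = -49*(-3 - 13 - 13*64)/4 = -49*(-3 - 13 - 832)/4 = -49/4*(-848) = 10388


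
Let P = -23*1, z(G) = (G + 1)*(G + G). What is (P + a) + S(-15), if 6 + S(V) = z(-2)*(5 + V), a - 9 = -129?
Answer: -189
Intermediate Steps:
z(G) = 2*G*(1 + G) (z(G) = (1 + G)*(2*G) = 2*G*(1 + G))
a = -120 (a = 9 - 129 = -120)
S(V) = 14 + 4*V (S(V) = -6 + (2*(-2)*(1 - 2))*(5 + V) = -6 + (2*(-2)*(-1))*(5 + V) = -6 + 4*(5 + V) = -6 + (20 + 4*V) = 14 + 4*V)
P = -23
(P + a) + S(-15) = (-23 - 120) + (14 + 4*(-15)) = -143 + (14 - 60) = -143 - 46 = -189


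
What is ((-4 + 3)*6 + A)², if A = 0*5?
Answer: 36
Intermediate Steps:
A = 0
((-4 + 3)*6 + A)² = ((-4 + 3)*6 + 0)² = (-1*6 + 0)² = (-6 + 0)² = (-6)² = 36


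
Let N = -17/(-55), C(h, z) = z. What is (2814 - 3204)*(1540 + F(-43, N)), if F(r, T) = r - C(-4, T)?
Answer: -6420804/11 ≈ -5.8371e+5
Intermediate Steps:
N = 17/55 (N = -17*(-1/55) = 17/55 ≈ 0.30909)
F(r, T) = r - T
(2814 - 3204)*(1540 + F(-43, N)) = (2814 - 3204)*(1540 + (-43 - 1*17/55)) = -390*(1540 + (-43 - 17/55)) = -390*(1540 - 2382/55) = -390*82318/55 = -6420804/11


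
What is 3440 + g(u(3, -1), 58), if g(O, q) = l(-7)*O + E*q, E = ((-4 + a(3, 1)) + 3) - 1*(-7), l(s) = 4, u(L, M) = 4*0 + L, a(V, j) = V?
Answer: 3974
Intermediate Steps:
u(L, M) = L (u(L, M) = 0 + L = L)
E = 9 (E = ((-4 + 3) + 3) - 1*(-7) = (-1 + 3) + 7 = 2 + 7 = 9)
g(O, q) = 4*O + 9*q
3440 + g(u(3, -1), 58) = 3440 + (4*3 + 9*58) = 3440 + (12 + 522) = 3440 + 534 = 3974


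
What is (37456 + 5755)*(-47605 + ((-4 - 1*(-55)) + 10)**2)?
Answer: -1896271524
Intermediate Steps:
(37456 + 5755)*(-47605 + ((-4 - 1*(-55)) + 10)**2) = 43211*(-47605 + ((-4 + 55) + 10)**2) = 43211*(-47605 + (51 + 10)**2) = 43211*(-47605 + 61**2) = 43211*(-47605 + 3721) = 43211*(-43884) = -1896271524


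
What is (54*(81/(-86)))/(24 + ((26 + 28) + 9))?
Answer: -729/1247 ≈ -0.58460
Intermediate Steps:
(54*(81/(-86)))/(24 + ((26 + 28) + 9)) = (54*(81*(-1/86)))/(24 + (54 + 9)) = (54*(-81/86))/(24 + 63) = -2187/43/87 = -2187/43*1/87 = -729/1247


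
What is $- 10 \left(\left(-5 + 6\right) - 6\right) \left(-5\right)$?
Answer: $-250$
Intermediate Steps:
$- 10 \left(\left(-5 + 6\right) - 6\right) \left(-5\right) = - 10 \left(1 - 6\right) \left(-5\right) = \left(-10\right) \left(-5\right) \left(-5\right) = 50 \left(-5\right) = -250$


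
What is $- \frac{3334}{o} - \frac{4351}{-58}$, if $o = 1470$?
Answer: $\frac{3101299}{42630} \approx 72.749$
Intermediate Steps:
$- \frac{3334}{o} - \frac{4351}{-58} = - \frac{3334}{1470} - \frac{4351}{-58} = \left(-3334\right) \frac{1}{1470} - - \frac{4351}{58} = - \frac{1667}{735} + \frac{4351}{58} = \frac{3101299}{42630}$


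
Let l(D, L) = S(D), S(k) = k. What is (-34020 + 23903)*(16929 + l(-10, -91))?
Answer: -171169523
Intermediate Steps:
l(D, L) = D
(-34020 + 23903)*(16929 + l(-10, -91)) = (-34020 + 23903)*(16929 - 10) = -10117*16919 = -171169523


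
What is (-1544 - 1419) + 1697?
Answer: -1266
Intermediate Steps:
(-1544 - 1419) + 1697 = -2963 + 1697 = -1266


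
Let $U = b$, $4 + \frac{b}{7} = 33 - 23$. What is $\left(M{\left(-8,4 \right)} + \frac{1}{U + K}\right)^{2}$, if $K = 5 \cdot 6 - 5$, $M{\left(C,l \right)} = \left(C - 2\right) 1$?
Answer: $\frac{447561}{4489} \approx 99.702$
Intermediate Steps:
$b = 42$ ($b = -28 + 7 \left(33 - 23\right) = -28 + 7 \cdot 10 = -28 + 70 = 42$)
$U = 42$
$M{\left(C,l \right)} = -2 + C$ ($M{\left(C,l \right)} = \left(-2 + C\right) 1 = -2 + C$)
$K = 25$ ($K = 30 - 5 = 25$)
$\left(M{\left(-8,4 \right)} + \frac{1}{U + K}\right)^{2} = \left(\left(-2 - 8\right) + \frac{1}{42 + 25}\right)^{2} = \left(-10 + \frac{1}{67}\right)^{2} = \left(- \frac{669}{67}\right)^{2} = \frac{447561}{4489}$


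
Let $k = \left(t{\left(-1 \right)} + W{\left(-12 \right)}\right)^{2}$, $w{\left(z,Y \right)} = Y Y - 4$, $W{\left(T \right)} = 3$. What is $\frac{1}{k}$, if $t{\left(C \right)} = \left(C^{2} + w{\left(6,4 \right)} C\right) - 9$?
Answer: $\frac{1}{289} \approx 0.0034602$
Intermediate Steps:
$w{\left(z,Y \right)} = -4 + Y^{2}$ ($w{\left(z,Y \right)} = Y^{2} - 4 = -4 + Y^{2}$)
$t{\left(C \right)} = -9 + C^{2} + 12 C$ ($t{\left(C \right)} = \left(C^{2} + \left(-4 + 4^{2}\right) C\right) - 9 = \left(C^{2} + \left(-4 + 16\right) C\right) - 9 = \left(C^{2} + 12 C\right) - 9 = -9 + C^{2} + 12 C$)
$k = 289$ ($k = \left(\left(-9 + \left(-1\right)^{2} + 12 \left(-1\right)\right) + 3\right)^{2} = \left(\left(-9 + 1 - 12\right) + 3\right)^{2} = \left(-20 + 3\right)^{2} = \left(-17\right)^{2} = 289$)
$\frac{1}{k} = \frac{1}{289}$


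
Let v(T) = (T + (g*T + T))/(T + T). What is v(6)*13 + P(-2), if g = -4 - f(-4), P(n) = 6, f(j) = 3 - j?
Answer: -105/2 ≈ -52.500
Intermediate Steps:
g = -11 (g = -4 - (3 - 1*(-4)) = -4 - (3 + 4) = -4 - 1*7 = -4 - 7 = -11)
v(T) = -9/2 (v(T) = (T + (-11*T + T))/(T + T) = (T - 10*T)/((2*T)) = (-9*T)*(1/(2*T)) = -9/2)
v(6)*13 + P(-2) = -9/2*13 + 6 = -117/2 + 6 = -105/2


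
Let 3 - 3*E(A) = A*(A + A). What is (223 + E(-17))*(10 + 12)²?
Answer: 45496/3 ≈ 15165.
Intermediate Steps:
E(A) = 1 - 2*A²/3 (E(A) = 1 - A*(A + A)/3 = 1 - A*2*A/3 = 1 - 2*A²/3)
(223 + E(-17))*(10 + 12)² = (223 + (1 - ⅔*(-17)²))*(10 + 12)² = (223 + (1 - ⅔*289))*22² = (223 + (1 - 578/3))*484 = (223 - 575/3)*484 = (94/3)*484 = 45496/3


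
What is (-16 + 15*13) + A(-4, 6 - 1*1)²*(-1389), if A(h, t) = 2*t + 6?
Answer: -355405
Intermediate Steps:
A(h, t) = 6 + 2*t
(-16 + 15*13) + A(-4, 6 - 1*1)²*(-1389) = (-16 + 15*13) + (6 + 2*(6 - 1*1))²*(-1389) = (-16 + 195) + (6 + 2*(6 - 1))²*(-1389) = 179 + (6 + 2*5)²*(-1389) = 179 + (6 + 10)²*(-1389) = 179 + 16²*(-1389) = 179 + 256*(-1389) = 179 - 355584 = -355405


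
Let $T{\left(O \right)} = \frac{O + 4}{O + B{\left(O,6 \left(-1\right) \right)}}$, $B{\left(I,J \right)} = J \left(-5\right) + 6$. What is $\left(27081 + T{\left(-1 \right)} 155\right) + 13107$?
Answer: $\frac{281409}{7} \approx 40201.0$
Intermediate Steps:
$B{\left(I,J \right)} = 6 - 5 J$ ($B{\left(I,J \right)} = - 5 J + 6 = 6 - 5 J$)
$T{\left(O \right)} = \frac{4 + O}{36 + O}$ ($T{\left(O \right)} = \frac{O + 4}{O - \left(-6 + 5 \cdot 6 \left(-1\right)\right)} = \frac{4 + O}{O + \left(6 - -30\right)} = \frac{4 + O}{O + \left(6 + 30\right)} = \frac{4 + O}{O + 36} = \frac{4 + O}{36 + O}$)
$\left(27081 + T{\left(-1 \right)} 155\right) + 13107 = \left(27081 + \frac{4 - 1}{36 - 1} \cdot 155\right) + 13107 = \left(27081 + \frac{1}{35} \cdot 3 \cdot 155\right) + 13107 = \left(27081 + \frac{3}{35} \cdot 155\right) + 13107 = \left(27081 + \frac{93}{7}\right) + 13107 = \frac{189660}{7} + 13107 = \frac{281409}{7}$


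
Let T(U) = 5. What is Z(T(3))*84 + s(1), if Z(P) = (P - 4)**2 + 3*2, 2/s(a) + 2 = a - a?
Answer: 587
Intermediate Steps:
s(a) = -1 (s(a) = 2/(-2 + (a - a)) = 2/(-2 + 0) = 2/(-2) = 2*(-1/2) = -1)
Z(P) = 6 + (-4 + P)**2 (Z(P) = (-4 + P)**2 + 6 = 6 + (-4 + P)**2)
Z(T(3))*84 + s(1) = (6 + (-4 + 5)**2)*84 - 1 = (6 + 1**2)*84 - 1 = (6 + 1)*84 - 1 = 7*84 - 1 = 588 - 1 = 587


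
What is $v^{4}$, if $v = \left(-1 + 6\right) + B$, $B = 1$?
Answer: $1296$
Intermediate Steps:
$v = 6$ ($v = \left(-1 + 6\right) + 1 = 5 + 1 = 6$)
$v^{4} = 6^{4} = 1296$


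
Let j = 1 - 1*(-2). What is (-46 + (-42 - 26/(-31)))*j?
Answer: -8106/31 ≈ -261.48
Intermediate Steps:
j = 3 (j = 1 + 2 = 3)
(-46 + (-42 - 26/(-31)))*j = (-46 + (-42 - 26/(-31)))*3 = (-46 + (-42 - 26*(-1)/31))*3 = (-46 + (-42 - 1*(-26/31)))*3 = (-46 + (-42 + 26/31))*3 = (-46 - 1276/31)*3 = -2702/31*3 = -8106/31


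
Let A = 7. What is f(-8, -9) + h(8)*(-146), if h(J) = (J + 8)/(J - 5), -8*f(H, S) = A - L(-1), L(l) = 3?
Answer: -4675/6 ≈ -779.17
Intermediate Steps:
f(H, S) = -½ (f(H, S) = -(7 - 1*3)/8 = -(7 - 3)/8 = -⅛*4 = -½)
h(J) = (8 + J)/(-5 + J)
f(-8, -9) + h(8)*(-146) = -½ + ((8 + 8)/(-5 + 8))*(-146) = -½ + (16/3)*(-146) = -½ - 2336/3 = -4675/6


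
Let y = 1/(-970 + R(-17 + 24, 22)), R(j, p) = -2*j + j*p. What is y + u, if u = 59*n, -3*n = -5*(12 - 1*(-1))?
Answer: 3183047/2490 ≈ 1278.3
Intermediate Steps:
n = 65/3 (n = -(-5)*(12 - 1*(-1))/3 = -(-5)*(12 + 1)/3 = -(-5)*13/3 = -⅓*(-65) = 65/3 ≈ 21.667)
y = -1/830 (y = 1/(-970 + (-17 + 24)*(-2 + 22)) = 1/(-970 + 7*20) = 1/(-970 + 140) = 1/(-830) = -1/830 ≈ -0.0012048)
u = 3835/3 (u = 59*(65/3) = 3835/3 ≈ 1278.3)
y + u = -1/830 + 3835/3 = 3183047/2490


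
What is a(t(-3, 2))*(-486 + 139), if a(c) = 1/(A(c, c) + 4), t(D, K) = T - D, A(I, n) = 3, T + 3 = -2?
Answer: -347/7 ≈ -49.571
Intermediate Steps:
T = -5 (T = -3 - 2 = -5)
t(D, K) = -5 - D
a(c) = 1/7 (a(c) = 1/(3 + 4) = 1/7)
a(t(-3, 2))*(-486 + 139) = (-486 + 139)/7 = (1/7)*(-347) = -347/7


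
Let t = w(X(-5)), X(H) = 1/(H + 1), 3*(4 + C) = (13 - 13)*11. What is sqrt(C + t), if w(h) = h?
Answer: I*sqrt(17)/2 ≈ 2.0616*I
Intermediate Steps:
C = -4 (C = -4 + ((13 - 13)*11)/3 = -4 + (0*11)/3 = -4 + (1/3)*0 = -4 + 0 = -4)
X(H) = 1/(1 + H)
t = -1/4 (t = 1/(1 - 5) = 1/(-4) = -1/4 ≈ -0.25000)
sqrt(C + t) = sqrt(-4 - 1/4) = sqrt(-17/4) = I*sqrt(17)/2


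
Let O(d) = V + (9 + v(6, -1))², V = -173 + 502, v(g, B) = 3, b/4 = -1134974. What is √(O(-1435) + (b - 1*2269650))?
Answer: I*√6809073 ≈ 2609.4*I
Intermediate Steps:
b = -4539896 (b = 4*(-1134974) = -4539896)
V = 329
O(d) = 473 (O(d) = 329 + (9 + 3)² = 329 + 12² = 329 + 144 = 473)
√(O(-1435) + (b - 1*2269650)) = √(473 + (-4539896 - 1*2269650)) = √(473 + (-4539896 - 2269650)) = √(473 - 6809546) = √(-6809073) = I*√6809073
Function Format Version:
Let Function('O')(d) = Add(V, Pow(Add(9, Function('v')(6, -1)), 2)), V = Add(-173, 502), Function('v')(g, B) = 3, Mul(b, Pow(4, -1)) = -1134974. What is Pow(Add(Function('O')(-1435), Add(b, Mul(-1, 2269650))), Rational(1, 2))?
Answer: Mul(I, Pow(6809073, Rational(1, 2))) ≈ Mul(2609.4, I)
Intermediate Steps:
b = -4539896 (b = Mul(4, -1134974) = -4539896)
V = 329
Function('O')(d) = 473 (Function('O')(d) = Add(329, Pow(Add(9, 3), 2)) = Add(329, Pow(12, 2)) = Add(329, 144) = 473)
Pow(Add(Function('O')(-1435), Add(b, Mul(-1, 2269650))), Rational(1, 2)) = Pow(Add(473, Add(-4539896, Mul(-1, 2269650))), Rational(1, 2)) = Pow(Add(473, Add(-4539896, -2269650)), Rational(1, 2)) = Pow(Add(473, -6809546), Rational(1, 2)) = Pow(-6809073, Rational(1, 2)) = Mul(I, Pow(6809073, Rational(1, 2)))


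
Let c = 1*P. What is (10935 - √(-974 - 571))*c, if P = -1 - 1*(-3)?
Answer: 21870 - 2*I*√1545 ≈ 21870.0 - 78.613*I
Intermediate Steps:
P = 2 (P = -1 + 3 = 2)
c = 2 (c = 1*2 = 2)
(10935 - √(-974 - 571))*c = (10935 - √(-974 - 571))*2 = (10935 - √(-1545))*2 = (10935 - I*√1545)*2 = 21870 - 2*I*√1545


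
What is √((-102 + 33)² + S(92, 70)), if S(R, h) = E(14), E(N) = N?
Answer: 5*√191 ≈ 69.101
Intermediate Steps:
S(R, h) = 14
√((-102 + 33)² + S(92, 70)) = √((-102 + 33)² + 14) = √((-69)² + 14) = √(4761 + 14) = √4775 = 5*√191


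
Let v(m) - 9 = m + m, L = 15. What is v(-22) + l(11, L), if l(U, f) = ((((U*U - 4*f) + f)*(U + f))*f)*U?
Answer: 326005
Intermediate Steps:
l(U, f) = U*f*(U + f)*(U² - 3*f) (l(U, f) = ((((U² - 4*f) + f)*(U + f))*f)*U = (((U² - 3*f)*(U + f))*f)*U = (((U + f)*(U² - 3*f))*f)*U = (f*(U + f)*(U² - 3*f))*U = U*f*(U + f)*(U² - 3*f))
v(m) = 9 + 2*m (v(m) = 9 + (m + m) = 9 + 2*m)
v(-22) + l(11, L) = (9 + 2*(-22)) + 11*15*(11³ - 3*15² + 15*11² - 3*11*15) = (9 - 44) + 11*15*(1331 - 3*225 + 15*121 - 495) = -35 + 11*15*(1331 - 675 + 1815 - 495) = -35 + 11*15*1976 = -35 + 326040 = 326005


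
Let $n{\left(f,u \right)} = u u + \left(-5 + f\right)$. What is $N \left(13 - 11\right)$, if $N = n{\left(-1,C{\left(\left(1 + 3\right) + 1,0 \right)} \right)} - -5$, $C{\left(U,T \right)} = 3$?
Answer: $16$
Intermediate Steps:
$n{\left(f,u \right)} = -5 + f + u^{2}$ ($n{\left(f,u \right)} = u^{2} + \left(-5 + f\right) = -5 + f + u^{2}$)
$N = 8$ ($N = \left(-5 - 1 + 3^{2}\right) - -5 = \left(-5 - 1 + 9\right) + 5 = 3 + 5 = 8$)
$N \left(13 - 11\right) = 8 \left(13 - 11\right) = 8 \cdot 2 = 16$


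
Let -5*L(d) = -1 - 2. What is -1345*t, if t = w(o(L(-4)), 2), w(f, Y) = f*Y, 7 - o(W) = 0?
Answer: -18830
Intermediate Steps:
L(d) = ⅗ (L(d) = -(-1 - 2)/5 = -⅕*(-3) = ⅗)
o(W) = 7 (o(W) = 7 - 1*0 = 7 + 0 = 7)
w(f, Y) = Y*f
t = 14 (t = 2*7 = 14)
-1345*t = -1345*14 = -18830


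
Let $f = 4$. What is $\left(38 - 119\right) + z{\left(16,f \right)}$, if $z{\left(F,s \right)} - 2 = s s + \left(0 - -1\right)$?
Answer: $-62$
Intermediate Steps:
$z{\left(F,s \right)} = 3 + s^{2}$ ($z{\left(F,s \right)} = 2 + \left(s s + \left(0 - -1\right)\right) = 2 + \left(s^{2} + \left(0 + 1\right)\right) = 2 + \left(s^{2} + 1\right) = 2 + \left(1 + s^{2}\right) = 3 + s^{2}$)
$\left(38 - 119\right) + z{\left(16,f \right)} = \left(38 - 119\right) + \left(3 + 4^{2}\right) = -81 + \left(3 + 16\right) = -81 + 19 = -62$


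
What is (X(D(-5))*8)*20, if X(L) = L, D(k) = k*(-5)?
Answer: 4000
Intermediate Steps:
D(k) = -5*k
(X(D(-5))*8)*20 = (-5*(-5)*8)*20 = (25*8)*20 = 200*20 = 4000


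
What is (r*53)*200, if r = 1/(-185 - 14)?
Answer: -10600/199 ≈ -53.266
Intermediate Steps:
r = -1/199 (r = 1/(-199) = -1/199 ≈ -0.0050251)
(r*53)*200 = -1/199*53*200 = -53/199*200 = -10600/199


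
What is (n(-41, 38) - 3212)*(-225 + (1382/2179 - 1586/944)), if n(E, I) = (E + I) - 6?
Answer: 748835611903/1028488 ≈ 7.2809e+5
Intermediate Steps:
n(E, I) = -6 + E + I
(n(-41, 38) - 3212)*(-225 + (1382/2179 - 1586/944)) = ((-6 - 41 + 38) - 3212)*(-225 + (1382/2179 - 1586/944)) = (-9 - 3212)*(-225 + (1382*(1/2179) - 1586*1/944)) = -3221*(-225 + (1382/2179 - 793/472)) = -3221*(-225 - 1075643/1028488) = -3221*(-232485443/1028488) = 748835611903/1028488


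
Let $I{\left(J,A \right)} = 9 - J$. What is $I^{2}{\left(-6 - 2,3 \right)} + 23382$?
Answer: $23671$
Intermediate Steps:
$I^{2}{\left(-6 - 2,3 \right)} + 23382 = \left(9 - \left(-6 - 2\right)\right)^{2} + 23382 = \left(9 - -8\right)^{2} + 23382 = \left(9 + 8\right)^{2} + 23382 = 17^{2} + 23382 = 289 + 23382 = 23671$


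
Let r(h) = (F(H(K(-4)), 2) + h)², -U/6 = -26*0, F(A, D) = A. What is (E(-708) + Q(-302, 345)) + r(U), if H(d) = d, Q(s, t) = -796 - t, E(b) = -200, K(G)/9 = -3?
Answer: -612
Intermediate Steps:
K(G) = -27 (K(G) = 9*(-3) = -27)
U = 0 (U = -(-156)*0 = -6*0 = 0)
r(h) = (-27 + h)²
(E(-708) + Q(-302, 345)) + r(U) = (-200 + (-796 - 1*345)) + (-27 + 0)² = (-200 + (-796 - 345)) + (-27)² = (-200 - 1141) + 729 = -1341 + 729 = -612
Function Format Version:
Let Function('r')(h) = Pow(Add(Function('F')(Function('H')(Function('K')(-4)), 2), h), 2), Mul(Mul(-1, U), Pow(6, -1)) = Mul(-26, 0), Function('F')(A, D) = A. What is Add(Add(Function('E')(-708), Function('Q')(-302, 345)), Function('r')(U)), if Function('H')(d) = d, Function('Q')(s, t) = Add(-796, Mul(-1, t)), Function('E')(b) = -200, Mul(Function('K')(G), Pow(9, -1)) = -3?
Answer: -612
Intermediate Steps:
Function('K')(G) = -27 (Function('K')(G) = Mul(9, -3) = -27)
U = 0 (U = Mul(-6, Mul(-26, 0)) = Mul(-6, 0) = 0)
Function('r')(h) = Pow(Add(-27, h), 2)
Add(Add(Function('E')(-708), Function('Q')(-302, 345)), Function('r')(U)) = Add(Add(-200, Add(-796, Mul(-1, 345))), Pow(Add(-27, 0), 2)) = Add(Add(-200, Add(-796, -345)), Pow(-27, 2)) = Add(Add(-200, -1141), 729) = Add(-1341, 729) = -612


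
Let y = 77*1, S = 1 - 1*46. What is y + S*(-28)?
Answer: 1337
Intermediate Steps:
S = -45 (S = 1 - 46 = -45)
y = 77
y + S*(-28) = 77 - 45*(-28) = 77 + 1260 = 1337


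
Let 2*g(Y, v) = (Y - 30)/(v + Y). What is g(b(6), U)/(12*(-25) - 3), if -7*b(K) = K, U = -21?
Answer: -4/1717 ≈ -0.0023296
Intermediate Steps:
b(K) = -K/7
g(Y, v) = (-30 + Y)/(2*(Y + v)) (g(Y, v) = ((Y - 30)/(v + Y))/2 = ((-30 + Y)/(Y + v))/2 = (-30 + Y)/(2*(Y + v)))
g(b(6), U)/(12*(-25) - 3) = ((-15 + (-⅐*6)/2)/(-⅐*6 - 21))/(12*(-25) - 3) = ((-15 + (½)*(-6/7))/(-6/7 - 21))/(-300 - 3) = ((-15 - 3/7)/(-153/7))/(-303) = -7/153*(-108/7)*(-1/303) = (12/17)*(-1/303) = -4/1717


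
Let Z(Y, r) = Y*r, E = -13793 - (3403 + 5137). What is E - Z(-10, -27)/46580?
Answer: -104027141/4658 ≈ -22333.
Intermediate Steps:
E = -22333 (E = -13793 - 1*8540 = -13793 - 8540 = -22333)
E - Z(-10, -27)/46580 = -22333 - (-10*(-27))/46580 = -22333 - 270/46580 = -22333 - 1*27/4658 = -22333 - 27/4658 = -104027141/4658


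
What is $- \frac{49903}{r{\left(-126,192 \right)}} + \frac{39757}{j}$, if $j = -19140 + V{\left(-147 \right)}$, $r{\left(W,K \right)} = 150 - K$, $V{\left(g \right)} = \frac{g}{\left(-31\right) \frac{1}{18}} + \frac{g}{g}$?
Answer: $\frac{4203441725}{3543978} \approx 1186.1$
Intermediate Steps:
$V{\left(g \right)} = 1 - \frac{18 g}{31}$ ($V{\left(g \right)} = \frac{g}{\left(-31\right) \frac{1}{18}} + 1 = \frac{g}{- \frac{31}{18}} + 1 = g \left(- \frac{18}{31}\right) + 1 = - \frac{18 g}{31} + 1 = 1 - \frac{18 g}{31}$)
$j = - \frac{590663}{31}$ ($j = -19140 + \left(1 - - \frac{2646}{31}\right) = -19140 + \left(1 + \frac{2646}{31}\right) = -19140 + \frac{2677}{31} = - \frac{590663}{31} \approx -19054.0$)
$- \frac{49903}{r{\left(-126,192 \right)}} + \frac{39757}{j} = - \frac{49903}{150 - 192} + \frac{39757}{- \frac{590663}{31}} = - \frac{49903}{150 - 192} + 39757 \left(- \frac{31}{590663}\right) = - \frac{49903}{-42} - \frac{1232467}{590663} = \left(-49903\right) \left(- \frac{1}{42}\right) - \frac{1232467}{590663} = \frac{7129}{6} - \frac{1232467}{590663} = \frac{4203441725}{3543978}$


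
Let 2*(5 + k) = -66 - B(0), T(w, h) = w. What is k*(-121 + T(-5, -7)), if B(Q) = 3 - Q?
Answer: 4977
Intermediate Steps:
k = -79/2 (k = -5 + (-66 - (3 - 1*0))/2 = -5 + (-66 - (3 + 0))/2 = -5 + (-66 - 1*3)/2 = -5 + (-66 - 3)/2 = -5 + (½)*(-69) = -5 - 69/2 = -79/2 ≈ -39.500)
k*(-121 + T(-5, -7)) = -79*(-121 - 5)/2 = -79/2*(-126) = 4977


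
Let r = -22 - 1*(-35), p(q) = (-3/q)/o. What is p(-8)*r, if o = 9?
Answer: 13/24 ≈ 0.54167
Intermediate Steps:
p(q) = -1/(3*q) (p(q) = -3/q/9 = -3/q*(⅑) = -1/(3*q))
r = 13 (r = -22 + 35 = 13)
p(-8)*r = -⅓/(-8)*13 = -⅓*(-⅛)*13 = (1/24)*13 = 13/24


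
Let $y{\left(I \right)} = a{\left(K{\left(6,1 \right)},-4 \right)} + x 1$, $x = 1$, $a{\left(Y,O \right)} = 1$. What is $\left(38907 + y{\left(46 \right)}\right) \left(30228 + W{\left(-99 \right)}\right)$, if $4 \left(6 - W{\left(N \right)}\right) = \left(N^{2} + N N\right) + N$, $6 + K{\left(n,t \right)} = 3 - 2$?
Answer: $\frac{3946656597}{4} \approx 9.8666 \cdot 10^{8}$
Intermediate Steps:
$K{\left(n,t \right)} = -5$ ($K{\left(n,t \right)} = -6 + \left(3 - 2\right) = -6 + 1 = -5$)
$y{\left(I \right)} = 2$ ($y{\left(I \right)} = 1 + 1 \cdot 1 = 1 + 1 = 2$)
$W{\left(N \right)} = 6 - \frac{N^{2}}{2} - \frac{N}{4}$ ($W{\left(N \right)} = 6 - \frac{\left(N^{2} + N N\right) + N}{4} = 6 - \frac{\left(N^{2} + N^{2}\right) + N}{4} = 6 - \frac{2 N^{2} + N}{4} = 6 - \frac{N + 2 N^{2}}{4} = 6 - \left(\frac{N^{2}}{2} + \frac{N}{4}\right) = 6 - \frac{N^{2}}{2} - \frac{N}{4}$)
$\left(38907 + y{\left(46 \right)}\right) \left(30228 + W{\left(-99 \right)}\right) = \left(38907 + 2\right) \left(30228 - \left(- \frac{123}{4} + \frac{9801}{2}\right)\right) = 38909 \left(30228 + \left(6 - \frac{9801}{2} + \frac{99}{4}\right)\right) = 38909 \left(30228 - \frac{19479}{4}\right) = 38909 \cdot \frac{101433}{4} = \frac{3946656597}{4}$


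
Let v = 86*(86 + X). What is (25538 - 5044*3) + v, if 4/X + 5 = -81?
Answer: 17798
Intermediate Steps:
X = -2/43 (X = 4/(-5 - 81) = 4/(-86) = 4*(-1/86) = -2/43 ≈ -0.046512)
v = 7392 (v = 86*(86 - 2/43) = 86*(3696/43) = 7392)
(25538 - 5044*3) + v = (25538 - 5044*3) + 7392 = (25538 - 15132) + 7392 = 10406 + 7392 = 17798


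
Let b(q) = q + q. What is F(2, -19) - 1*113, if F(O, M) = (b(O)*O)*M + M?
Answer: -284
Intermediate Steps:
b(q) = 2*q
F(O, M) = M + 2*M*O² (F(O, M) = ((2*O)*O)*M + M = (2*O²)*M + M = 2*M*O² + M = M + 2*M*O²)
F(2, -19) - 1*113 = -19*(1 + 2*2²) - 1*113 = -19*(1 + 2*4) - 113 = -19*(1 + 8) - 113 = -19*9 - 113 = -171 - 113 = -284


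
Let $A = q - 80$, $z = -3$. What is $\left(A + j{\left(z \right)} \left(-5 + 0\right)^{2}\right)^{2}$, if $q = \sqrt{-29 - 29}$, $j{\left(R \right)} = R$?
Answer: $\left(155 - i \sqrt{58}\right)^{2} \approx 23967.0 - 2360.9 i$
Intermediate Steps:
$q = i \sqrt{58}$ ($q = \sqrt{-58} = i \sqrt{58} \approx 7.6158 i$)
$A = -80 + i \sqrt{58}$ ($A = i \sqrt{58} - 80 = -80 + i \sqrt{58} \approx -80.0 + 7.6158 i$)
$\left(A + j{\left(z \right)} \left(-5 + 0\right)^{2}\right)^{2} = \left(\left(-80 + i \sqrt{58}\right) - 3 \left(-5 + 0\right)^{2}\right)^{2} = \left(\left(-80 + i \sqrt{58}\right) - 3 \left(-5\right)^{2}\right)^{2} = \left(\left(-80 + i \sqrt{58}\right) - 75\right)^{2} = \left(-155 + i \sqrt{58}\right)^{2}$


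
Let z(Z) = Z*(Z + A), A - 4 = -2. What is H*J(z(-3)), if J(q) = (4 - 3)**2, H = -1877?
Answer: -1877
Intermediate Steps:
A = 2 (A = 4 - 2 = 2)
z(Z) = Z*(2 + Z) (z(Z) = Z*(Z + 2) = Z*(2 + Z))
J(q) = 1 (J(q) = 1**2 = 1)
H*J(z(-3)) = -1877*1 = -1877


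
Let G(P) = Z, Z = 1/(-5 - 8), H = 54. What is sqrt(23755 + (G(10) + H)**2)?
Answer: 2*sqrt(1126499)/13 ≈ 163.29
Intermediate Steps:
Z = -1/13 (Z = 1/(-13) = -1/13 ≈ -0.076923)
G(P) = -1/13
sqrt(23755 + (G(10) + H)**2) = sqrt(23755 + (-1/13 + 54)**2) = sqrt(23755 + (701/13)**2) = sqrt(23755 + 491401/169) = sqrt(4505996/169) = 2*sqrt(1126499)/13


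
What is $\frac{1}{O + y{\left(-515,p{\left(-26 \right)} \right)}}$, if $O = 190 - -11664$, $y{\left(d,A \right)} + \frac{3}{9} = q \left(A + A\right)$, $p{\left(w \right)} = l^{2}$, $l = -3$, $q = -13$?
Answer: $\frac{3}{34859} \approx 8.6061 \cdot 10^{-5}$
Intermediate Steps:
$p{\left(w \right)} = 9$ ($p{\left(w \right)} = \left(-3\right)^{2} = 9$)
$y{\left(d,A \right)} = - \frac{1}{3} - 26 A$ ($y{\left(d,A \right)} = - \frac{1}{3} - 13 \left(A + A\right) = - \frac{1}{3} - 13 \cdot 2 A = - \frac{1}{3} - 26 A$)
$O = 11854$ ($O = 190 + 11664 = 11854$)
$\frac{1}{O + y{\left(-515,p{\left(-26 \right)} \right)}} = \frac{1}{11854 - \frac{703}{3}} = \frac{1}{\frac{34859}{3}} = \frac{3}{34859}$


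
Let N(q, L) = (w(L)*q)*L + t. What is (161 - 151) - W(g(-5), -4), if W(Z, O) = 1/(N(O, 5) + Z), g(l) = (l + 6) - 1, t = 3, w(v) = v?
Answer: 971/97 ≈ 10.010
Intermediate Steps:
g(l) = 5 + l (g(l) = (6 + l) - 1 = 5 + l)
N(q, L) = 3 + q*L² (N(q, L) = (L*q)*L + 3 = q*L² + 3 = 3 + q*L²)
W(Z, O) = 1/(3 + Z + 25*O) (W(Z, O) = 1/((3 + O*5²) + Z) = 1/((3 + O*25) + Z) = 1/((3 + 25*O) + Z) = 1/(3 + Z + 25*O))
(161 - 151) - W(g(-5), -4) = (161 - 151) - 1/(3 + (5 - 5) + 25*(-4)) = 10 - 1/(3 + 0 - 100) = 10 - 1/(-97) = 10 - 1*(-1/97) = 10 + 1/97 = 971/97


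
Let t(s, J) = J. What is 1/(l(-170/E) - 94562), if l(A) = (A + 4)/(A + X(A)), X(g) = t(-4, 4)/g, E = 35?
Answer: -338/31961905 ≈ -1.0575e-5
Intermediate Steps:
X(g) = 4/g
l(A) = (4 + A)/(A + 4/A) (l(A) = (A + 4)/(A + 4/A) = (4 + A)/(A + 4/A))
1/(l(-170/E) - 94562) = 1/((-170/35)*(4 - 170/35)/(4 + (-170/35)**2) - 94562) = 1/((-170*1/35)*(4 - 170*1/35)/(4 + (-170*1/35)**2) - 94562) = 1/(-34*(4 - 34/7)/(7*(4 + (-34/7)**2)) - 94562) = 1/(-34/7*(-6/7)/(4 + 1156/49) - 94562) = 1/(-34/7*(-6/7)/1352/49 - 94562) = 1/(-34/7*49/1352*(-6/7) - 94562) = 1/(51/338 - 94562) = 1/(-31961905/338) = -338/31961905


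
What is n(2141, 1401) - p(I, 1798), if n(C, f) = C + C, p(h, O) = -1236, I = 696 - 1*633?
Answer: 5518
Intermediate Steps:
I = 63 (I = 696 - 633 = 63)
n(C, f) = 2*C
n(2141, 1401) - p(I, 1798) = 2*2141 - 1*(-1236) = 4282 + 1236 = 5518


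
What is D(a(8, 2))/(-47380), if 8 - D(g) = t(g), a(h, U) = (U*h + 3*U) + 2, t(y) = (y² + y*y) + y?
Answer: 292/11845 ≈ 0.024652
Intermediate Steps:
t(y) = y + 2*y² (t(y) = (y² + y²) + y = 2*y² + y = y + 2*y²)
a(h, U) = 2 + 3*U + U*h (a(h, U) = (3*U + U*h) + 2 = 2 + 3*U + U*h)
D(g) = 8 - g*(1 + 2*g)
D(a(8, 2))/(-47380) = (8 - (2 + 3*2 + 2*8)*(1 + 2*(2 + 3*2 + 2*8)))/(-47380) = (8 - (2 + 6 + 16)*(1 + 2*(2 + 6 + 16)))*(-1/47380) = (8 - 1*24*(1 + 2*24))*(-1/47380) = (8 - 1*24*(1 + 48))*(-1/47380) = (8 - 1*24*49)*(-1/47380) = (8 - 1176)*(-1/47380) = -1168*(-1/47380) = 292/11845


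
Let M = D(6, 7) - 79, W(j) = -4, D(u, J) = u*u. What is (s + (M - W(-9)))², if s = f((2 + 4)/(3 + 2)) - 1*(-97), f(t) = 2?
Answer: 3600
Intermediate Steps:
D(u, J) = u²
s = 99 (s = 2 - 1*(-97) = 2 + 97 = 99)
M = -43 (M = 6² - 79 = 36 - 79 = -43)
(s + (M - W(-9)))² = (99 + (-43 - 1*(-4)))² = (99 + (-43 + 4))² = (99 - 39)² = 60² = 3600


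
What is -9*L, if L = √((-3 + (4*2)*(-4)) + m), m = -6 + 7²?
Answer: -18*√2 ≈ -25.456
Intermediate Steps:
m = 43 (m = -6 + 49 = 43)
L = 2*√2 (L = √((-3 + (4*2)*(-4)) + 43) = √((-3 + 8*(-4)) + 43) = √((-3 - 32) + 43) = √(-35 + 43) = √8 = 2*√2 ≈ 2.8284)
-9*L = -18*√2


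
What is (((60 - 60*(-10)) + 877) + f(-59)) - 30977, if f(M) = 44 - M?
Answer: -29337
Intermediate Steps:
(((60 - 60*(-10)) + 877) + f(-59)) - 30977 = (((60 - 60*(-10)) + 877) + (44 - 1*(-59))) - 30977 = (((60 + 600) + 877) + (44 + 59)) - 30977 = ((660 + 877) + 103) - 30977 = (1537 + 103) - 30977 = 1640 - 30977 = -29337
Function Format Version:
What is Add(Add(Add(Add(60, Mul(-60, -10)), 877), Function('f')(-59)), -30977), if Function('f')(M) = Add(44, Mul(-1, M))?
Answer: -29337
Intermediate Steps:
Add(Add(Add(Add(60, Mul(-60, -10)), 877), Function('f')(-59)), -30977) = Add(Add(Add(Add(60, Mul(-60, -10)), 877), Add(44, Mul(-1, -59))), -30977) = Add(Add(Add(Add(60, 600), 877), Add(44, 59)), -30977) = Add(Add(Add(660, 877), 103), -30977) = Add(Add(1537, 103), -30977) = Add(1640, -30977) = -29337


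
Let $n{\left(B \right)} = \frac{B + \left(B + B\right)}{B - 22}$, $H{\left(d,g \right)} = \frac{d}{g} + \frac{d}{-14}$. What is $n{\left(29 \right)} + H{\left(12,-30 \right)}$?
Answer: $\frac{391}{35} \approx 11.171$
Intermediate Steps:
$H{\left(d,g \right)} = - \frac{d}{14} + \frac{d}{g}$ ($H{\left(d,g \right)} = \frac{d}{g} + d \left(- \frac{1}{14}\right) = \frac{d}{g} - \frac{d}{14} = - \frac{d}{14} + \frac{d}{g}$)
$n{\left(B \right)} = \frac{3 B}{-22 + B}$ ($n{\left(B \right)} = \frac{B + 2 B}{-22 + B} = \frac{3 B}{-22 + B}$)
$n{\left(29 \right)} + H{\left(12,-30 \right)} = 3 \cdot 29 \frac{1}{-22 + 29} + \left(\left(- \frac{1}{14}\right) 12 + \frac{12}{-30}\right) = 3 \cdot 29 \cdot \frac{1}{7} + \left(- \frac{6}{7} + 12 \left(- \frac{1}{30}\right)\right) = 3 \cdot 29 \cdot \frac{1}{7} - \frac{44}{35} = \frac{87}{7} - \frac{44}{35} = \frac{391}{35}$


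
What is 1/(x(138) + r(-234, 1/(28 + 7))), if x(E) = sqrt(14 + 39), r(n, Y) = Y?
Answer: -35/64924 + 1225*sqrt(53)/64924 ≈ 0.13682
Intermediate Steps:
x(E) = sqrt(53)
1/(x(138) + r(-234, 1/(28 + 7))) = 1/(sqrt(53) + 1/(28 + 7)) = 1/(sqrt(53) + 1/35) = 1/(1/35 + sqrt(53))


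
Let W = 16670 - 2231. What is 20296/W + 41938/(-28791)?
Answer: -7066882/138571083 ≈ -0.050998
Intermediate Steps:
W = 14439
20296/W + 41938/(-28791) = 20296/14439 + 41938/(-28791) = 20296*(1/14439) + 41938*(-1/28791) = 20296/14439 - 41938/28791 = -7066882/138571083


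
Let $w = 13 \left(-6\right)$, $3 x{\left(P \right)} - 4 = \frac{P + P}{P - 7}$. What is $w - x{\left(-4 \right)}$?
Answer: $- \frac{2626}{33} \approx -79.576$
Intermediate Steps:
$x{\left(P \right)} = \frac{4}{3} + \frac{2 P}{3 \left(-7 + P\right)}$ ($x{\left(P \right)} = \frac{4}{3} + \frac{\left(P + P\right) \frac{1}{P - 7}}{3} = \frac{4}{3} + \frac{2 P \frac{1}{-7 + P}}{3} = \frac{4}{3} + \frac{2 P}{3 \left(-7 + P\right)}$)
$w = -78$
$w - x{\left(-4 \right)} = -78 - \frac{2 \left(-14 + 3 \left(-4\right)\right)}{3 \left(-7 - 4\right)} = -78 - \frac{2 \left(-14 - 12\right)}{3 \left(-11\right)} = -78 - \frac{2}{3} \left(- \frac{1}{11}\right) \left(-26\right) = -78 - \frac{52}{33} = - \frac{2626}{33}$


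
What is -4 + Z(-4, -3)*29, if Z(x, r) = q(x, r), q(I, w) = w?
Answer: -91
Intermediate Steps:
Z(x, r) = r
-4 + Z(-4, -3)*29 = -4 - 3*29 = -4 - 87 = -91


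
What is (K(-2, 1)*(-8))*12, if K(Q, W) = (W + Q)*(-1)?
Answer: -96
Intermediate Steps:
K(Q, W) = -Q - W (K(Q, W) = (Q + W)*(-1) = -Q - W)
(K(-2, 1)*(-8))*12 = ((-1*(-2) - 1*1)*(-8))*12 = ((2 - 1)*(-8))*12 = (1*(-8))*12 = -8*12 = -96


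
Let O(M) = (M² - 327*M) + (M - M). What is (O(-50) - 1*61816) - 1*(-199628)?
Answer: 156662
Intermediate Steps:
O(M) = M² - 327*M (O(M) = (M² - 327*M) + 0 = M² - 327*M)
(O(-50) - 1*61816) - 1*(-199628) = (-50*(-327 - 50) - 1*61816) - 1*(-199628) = (-50*(-377) - 61816) + 199628 = (18850 - 61816) + 199628 = -42966 + 199628 = 156662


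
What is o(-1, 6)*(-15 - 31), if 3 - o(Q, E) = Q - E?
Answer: -460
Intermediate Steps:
o(Q, E) = 3 + E - Q (o(Q, E) = 3 - (Q - E) = 3 + (E - Q) = 3 + E - Q)
o(-1, 6)*(-15 - 31) = (3 + 6 - 1*(-1))*(-15 - 31) = (3 + 6 + 1)*(-46) = 10*(-46) = -460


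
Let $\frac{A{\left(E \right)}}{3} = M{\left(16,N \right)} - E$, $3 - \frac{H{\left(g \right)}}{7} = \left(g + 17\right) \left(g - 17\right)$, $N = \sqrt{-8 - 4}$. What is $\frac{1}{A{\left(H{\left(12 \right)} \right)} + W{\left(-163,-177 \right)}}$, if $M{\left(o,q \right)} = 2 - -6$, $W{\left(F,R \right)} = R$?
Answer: $- \frac{1}{3261} \approx -0.00030665$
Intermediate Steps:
$N = 2 i \sqrt{3}$ ($N = \sqrt{-12} = 2 i \sqrt{3} \approx 3.4641 i$)
$H{\left(g \right)} = 21 - 7 \left(-17 + g\right) \left(17 + g\right)$ ($H{\left(g \right)} = 21 - 7 \left(g + 17\right) \left(g - 17\right) = 21 - 7 \left(17 + g\right) \left(-17 + g\right) = 21 - 7 \left(-17 + g\right) \left(17 + g\right)$)
$M{\left(o,q \right)} = 8$ ($M{\left(o,q \right)} = 2 + 6 = 8$)
$A{\left(E \right)} = 24 - 3 E$ ($A{\left(E \right)} = 3 \left(8 - E\right) = 24 - 3 E$)
$\frac{1}{A{\left(H{\left(12 \right)} \right)} + W{\left(-163,-177 \right)}} = \frac{1}{\left(24 - 3 \left(2044 - 7 \cdot 12^{2}\right)\right) - 177} = \frac{1}{\left(24 - 3 \left(2044 - 1008\right)\right) - 177} = \frac{1}{\left(24 - 3108\right) - 177} = \frac{1}{-3084 - 177} = \frac{1}{-3261} = - \frac{1}{3261}$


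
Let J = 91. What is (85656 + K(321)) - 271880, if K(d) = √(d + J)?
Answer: -186224 + 2*√103 ≈ -1.8620e+5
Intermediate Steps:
K(d) = √(91 + d) (K(d) = √(d + 91) = √(91 + d))
(85656 + K(321)) - 271880 = (85656 + √(91 + 321)) - 271880 = (85656 + √412) - 271880 = (85656 + 2*√103) - 271880 = -186224 + 2*√103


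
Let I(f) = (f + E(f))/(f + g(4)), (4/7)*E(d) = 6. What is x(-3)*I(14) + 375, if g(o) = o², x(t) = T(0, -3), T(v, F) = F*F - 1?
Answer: 5723/15 ≈ 381.53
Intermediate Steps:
T(v, F) = -1 + F² (T(v, F) = F² - 1 = -1 + F²)
x(t) = 8 (x(t) = -1 + (-3)² = -1 + 9 = 8)
E(d) = 21/2 (E(d) = (7/4)*6 = 21/2)
I(f) = (21/2 + f)/(16 + f) (I(f) = (f + 21/2)/(f + 4²) = (21/2 + f)/(f + 16) = (21/2 + f)/(16 + f))
x(-3)*I(14) + 375 = 8*((21/2 + 14)/(16 + 14)) + 375 = 8*((49/2)/30) + 375 = 8*((1/30)*(49/2)) + 375 = 8*(49/60) + 375 = 98/15 + 375 = 5723/15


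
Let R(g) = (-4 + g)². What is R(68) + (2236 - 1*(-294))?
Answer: 6626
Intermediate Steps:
R(68) + (2236 - 1*(-294)) = (-4 + 68)² + (2236 - 1*(-294)) = 64² + (2236 + 294) = 4096 + 2530 = 6626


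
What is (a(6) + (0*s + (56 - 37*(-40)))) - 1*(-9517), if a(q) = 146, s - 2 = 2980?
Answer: 11199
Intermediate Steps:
s = 2982 (s = 2 + 2980 = 2982)
(a(6) + (0*s + (56 - 37*(-40)))) - 1*(-9517) = (146 + (0*2982 + (56 - 37*(-40)))) - 1*(-9517) = (146 + (0 + (56 + 1480))) + 9517 = (146 + (0 + 1536)) + 9517 = (146 + 1536) + 9517 = 1682 + 9517 = 11199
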